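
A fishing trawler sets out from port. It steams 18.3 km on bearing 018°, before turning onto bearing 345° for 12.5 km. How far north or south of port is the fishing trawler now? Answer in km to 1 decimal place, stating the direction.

Leg 1 (018°, 18.3 km): east 18.3 sin 18° = 5.66, north 18.3 cos 18° = 17.40
Leg 2 (345°, 12.5 km): east 12.5 sin 345° = -3.24, north 12.5 cos 345° = 12.07
Net north component: 29.48 km.

29.5 km north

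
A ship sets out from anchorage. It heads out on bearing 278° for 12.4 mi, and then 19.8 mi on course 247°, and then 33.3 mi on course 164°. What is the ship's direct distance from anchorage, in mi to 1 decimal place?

43.6 mi

Leg 1 (278°, 12.4 mi): east 12.4 sin 278° = -12.28, north 12.4 cos 278° = 1.73
Leg 2 (247°, 19.8 mi): east 19.8 sin 247° = -18.23, north 19.8 cos 247° = -7.74
Leg 3 (164°, 33.3 mi): east 33.3 sin 164° = 9.18, north 33.3 cos 164° = -32.01
Net: -21.33 east, -38.02 north. Distance = √((-21.33)² + (-38.02)²) = 43.594 mi.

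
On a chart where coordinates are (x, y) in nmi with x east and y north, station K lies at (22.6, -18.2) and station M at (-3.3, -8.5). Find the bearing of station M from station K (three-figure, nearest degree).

291°

Δeast = -3.3 − 22.6 = -25.90; Δnorth = -8.5 − -18.2 = 9.70.
Bearing = atan2(Δeast, Δnorth) mod 360° = 290.53° ≈ 291°.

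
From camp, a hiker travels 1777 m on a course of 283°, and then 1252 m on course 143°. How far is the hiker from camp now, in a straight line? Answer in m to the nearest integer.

Leg 1 (283°, 1777 m): east 1777 sin 283° = -1731.46, north 1777 cos 283° = 399.74
Leg 2 (143°, 1252 m): east 1252 sin 143° = 753.47, north 1252 cos 143° = -999.89
Net: -977.98 east, -600.15 north. Distance = √((-977.98)² + (-600.15)²) = 1147.447 m.

1147 m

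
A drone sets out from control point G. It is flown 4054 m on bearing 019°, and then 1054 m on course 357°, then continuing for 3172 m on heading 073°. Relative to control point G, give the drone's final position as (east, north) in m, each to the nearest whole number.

Leg 1 (019°, 4054 m): east 4054 sin 19° = 1319.85, north 4054 cos 19° = 3833.13
Leg 2 (357°, 1054 m): east 1054 sin 357° = -55.16, north 1054 cos 357° = 1052.56
Leg 3 (073°, 3172 m): east 3172 sin 73° = 3033.40, north 3172 cos 73° = 927.40
Summing: 4298.09 m east, 5813.09 m north → (4298, 5813).

(4298, 5813)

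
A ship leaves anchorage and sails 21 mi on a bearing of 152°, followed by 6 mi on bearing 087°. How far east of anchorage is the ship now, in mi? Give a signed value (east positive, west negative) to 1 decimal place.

15.9 mi

Leg 1 (152°, 21 mi): east 21 sin 152° = 9.86, north 21 cos 152° = -18.54
Leg 2 (087°, 6 mi): east 6 sin 87° = 5.99, north 6 cos 87° = 0.31
Net east component: 15.85 mi.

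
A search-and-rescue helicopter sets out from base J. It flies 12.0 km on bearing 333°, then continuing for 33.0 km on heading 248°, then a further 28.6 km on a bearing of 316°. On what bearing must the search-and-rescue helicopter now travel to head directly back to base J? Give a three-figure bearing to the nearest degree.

Leg 1 (333°, 12.0 km): east 12.0 sin 333° = -5.45, north 12.0 cos 333° = 10.69
Leg 2 (248°, 33.0 km): east 33.0 sin 248° = -30.60, north 33.0 cos 248° = -12.36
Leg 3 (316°, 28.6 km): east 28.6 sin 316° = -19.87, north 28.6 cos 316° = 20.57
Net displacement: -55.91 east, 18.90 north. Direction back to start is (55.91, -18.90): bearing = atan2(55.91, -18.90) mod 360° = 108.68° ≈ 109°.

109°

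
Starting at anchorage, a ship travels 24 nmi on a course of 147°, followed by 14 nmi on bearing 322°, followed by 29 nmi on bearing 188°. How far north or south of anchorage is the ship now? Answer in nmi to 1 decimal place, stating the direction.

37.8 nmi south

Leg 1 (147°, 24 nmi): east 24 sin 147° = 13.07, north 24 cos 147° = -20.13
Leg 2 (322°, 14 nmi): east 14 sin 322° = -8.62, north 14 cos 322° = 11.03
Leg 3 (188°, 29 nmi): east 29 sin 188° = -4.04, north 29 cos 188° = -28.72
Net north component: -37.81 nmi.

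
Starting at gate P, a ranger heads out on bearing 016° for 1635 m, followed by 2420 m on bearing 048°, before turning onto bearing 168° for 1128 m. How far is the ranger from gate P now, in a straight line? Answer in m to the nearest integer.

3244 m

Leg 1 (016°, 1635 m): east 1635 sin 16° = 450.67, north 1635 cos 16° = 1571.66
Leg 2 (048°, 2420 m): east 2420 sin 48° = 1798.41, north 2420 cos 48° = 1619.30
Leg 3 (168°, 1128 m): east 1128 sin 168° = 234.52, north 1128 cos 168° = -1103.35
Net: 2483.60 east, 2087.61 north. Distance = √((2483.60)² + (2087.61)²) = 3244.439 m.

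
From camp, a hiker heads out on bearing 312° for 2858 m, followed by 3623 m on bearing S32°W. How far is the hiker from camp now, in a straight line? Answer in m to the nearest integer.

4207 m

Leg 1 (312°, 2858 m): east 2858 sin 312° = -2123.91, north 2858 cos 312° = 1912.38
Leg 2 (S32°W, 3623 m): east 3623 sin 212° = -1919.90, north 3623 cos 212° = -3072.48
Net: -4043.81 east, -1160.10 north. Distance = √((-4043.81)² + (-1160.10)²) = 4206.923 m.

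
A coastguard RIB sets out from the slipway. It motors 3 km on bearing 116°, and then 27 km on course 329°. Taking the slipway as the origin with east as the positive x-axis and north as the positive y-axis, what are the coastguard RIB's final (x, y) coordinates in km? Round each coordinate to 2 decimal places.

Leg 1 (116°, 3 km): east 3 sin 116° = 2.70, north 3 cos 116° = -1.32
Leg 2 (329°, 27 km): east 27 sin 329° = -13.91, north 27 cos 329° = 23.14
Summing: -11.21 km east, 21.83 km north → (-11.21, 21.83).

(-11.21, 21.83)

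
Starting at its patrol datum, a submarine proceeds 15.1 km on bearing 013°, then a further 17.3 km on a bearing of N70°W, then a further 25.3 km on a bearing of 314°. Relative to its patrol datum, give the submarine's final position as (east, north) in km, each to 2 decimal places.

Leg 1 (013°, 15.1 km): east 15.1 sin 13° = 3.40, north 15.1 cos 13° = 14.71
Leg 2 (N70°W, 17.3 km): east 17.3 sin 290° = -16.26, north 17.3 cos 290° = 5.92
Leg 3 (314°, 25.3 km): east 25.3 sin 314° = -18.20, north 25.3 cos 314° = 17.57
Summing: -31.06 km east, 38.20 km north → (-31.06, 38.20).

(-31.06, 38.20)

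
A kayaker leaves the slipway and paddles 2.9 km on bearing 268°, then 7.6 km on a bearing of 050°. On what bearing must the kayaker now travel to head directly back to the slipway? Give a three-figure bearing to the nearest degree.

Leg 1 (268°, 2.9 km): east 2.9 sin 268° = -2.90, north 2.9 cos 268° = -0.10
Leg 2 (050°, 7.6 km): east 7.6 sin 50° = 5.82, north 7.6 cos 50° = 4.89
Net displacement: 2.92 east, 4.78 north. Direction back to start is (-2.92, -4.78): bearing = atan2(-2.92, -4.78) mod 360° = 211.43° ≈ 211°.

211°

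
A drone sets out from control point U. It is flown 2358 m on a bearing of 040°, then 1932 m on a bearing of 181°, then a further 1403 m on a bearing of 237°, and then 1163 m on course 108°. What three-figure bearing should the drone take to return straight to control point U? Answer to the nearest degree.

312°

Leg 1 (040°, 2358 m): east 2358 sin 40° = 1515.69, north 2358 cos 40° = 1806.33
Leg 2 (181°, 1932 m): east 1932 sin 181° = -33.72, north 1932 cos 181° = -1931.71
Leg 3 (237°, 1403 m): east 1403 sin 237° = -1176.65, north 1403 cos 237° = -764.13
Leg 4 (108°, 1163 m): east 1163 sin 108° = 1106.08, north 1163 cos 108° = -359.39
Net displacement: 1411.40 east, -1248.89 north. Direction back to start is (-1411.40, 1248.89): bearing = atan2(-1411.40, 1248.89) mod 360° = 311.50° ≈ 312°.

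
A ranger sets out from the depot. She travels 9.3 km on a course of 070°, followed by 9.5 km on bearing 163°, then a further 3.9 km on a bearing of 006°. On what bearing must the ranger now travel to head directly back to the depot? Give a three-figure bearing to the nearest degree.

Leg 1 (070°, 9.3 km): east 9.3 sin 70° = 8.74, north 9.3 cos 70° = 3.18
Leg 2 (163°, 9.5 km): east 9.5 sin 163° = 2.78, north 9.5 cos 163° = -9.08
Leg 3 (006°, 3.9 km): east 3.9 sin 6° = 0.41, north 3.9 cos 6° = 3.88
Net displacement: 11.92 east, -2.03 north. Direction back to start is (-11.92, 2.03): bearing = atan2(-11.92, 2.03) mod 360° = 279.64° ≈ 280°.

280°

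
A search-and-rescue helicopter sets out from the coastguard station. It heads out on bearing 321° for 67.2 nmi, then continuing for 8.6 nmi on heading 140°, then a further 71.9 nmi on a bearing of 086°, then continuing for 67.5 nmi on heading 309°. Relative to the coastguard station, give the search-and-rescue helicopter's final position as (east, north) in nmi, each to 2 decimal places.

(-17.49, 93.13)

Leg 1 (321°, 67.2 nmi): east 67.2 sin 321° = -42.29, north 67.2 cos 321° = 52.22
Leg 2 (140°, 8.6 nmi): east 8.6 sin 140° = 5.53, north 8.6 cos 140° = -6.59
Leg 3 (086°, 71.9 nmi): east 71.9 sin 86° = 71.72, north 71.9 cos 86° = 5.02
Leg 4 (309°, 67.5 nmi): east 67.5 sin 309° = -52.46, north 67.5 cos 309° = 42.48
Summing: -17.49 nmi east, 93.13 nmi north → (-17.49, 93.13).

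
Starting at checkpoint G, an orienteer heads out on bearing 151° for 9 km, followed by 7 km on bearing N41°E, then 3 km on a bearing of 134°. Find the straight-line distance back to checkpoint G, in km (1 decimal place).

Leg 1 (151°, 9 km): east 9 sin 151° = 4.36, north 9 cos 151° = -7.87
Leg 2 (N41°E, 7 km): east 7 sin 41° = 4.59, north 7 cos 41° = 5.28
Leg 3 (134°, 3 km): east 3 sin 134° = 2.16, north 3 cos 134° = -2.08
Net: 11.11 east, -4.67 north. Distance = √((11.11)² + (-4.67)²) = 12.056 km.

12.1 km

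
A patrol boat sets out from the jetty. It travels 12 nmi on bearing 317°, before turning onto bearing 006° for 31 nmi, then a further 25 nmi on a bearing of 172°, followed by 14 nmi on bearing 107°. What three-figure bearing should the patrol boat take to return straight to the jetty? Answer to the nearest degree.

Leg 1 (317°, 12 nmi): east 12 sin 317° = -8.18, north 12 cos 317° = 8.78
Leg 2 (006°, 31 nmi): east 31 sin 6° = 3.24, north 31 cos 6° = 30.83
Leg 3 (172°, 25 nmi): east 25 sin 172° = 3.48, north 25 cos 172° = -24.76
Leg 4 (107°, 14 nmi): east 14 sin 107° = 13.39, north 14 cos 107° = -4.09
Net displacement: 11.92 east, 10.76 north. Direction back to start is (-11.92, -10.76): bearing = atan2(-11.92, -10.76) mod 360° = 227.95° ≈ 228°.

228°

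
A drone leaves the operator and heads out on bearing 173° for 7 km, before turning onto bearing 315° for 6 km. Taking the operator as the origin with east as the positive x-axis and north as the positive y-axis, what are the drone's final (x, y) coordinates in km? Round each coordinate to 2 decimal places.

(-3.39, -2.71)

Leg 1 (173°, 7 km): east 7 sin 173° = 0.85, north 7 cos 173° = -6.95
Leg 2 (315°, 6 km): east 6 sin 315° = -4.24, north 6 cos 315° = 4.24
Summing: -3.39 km east, -2.71 km north → (-3.39, -2.71).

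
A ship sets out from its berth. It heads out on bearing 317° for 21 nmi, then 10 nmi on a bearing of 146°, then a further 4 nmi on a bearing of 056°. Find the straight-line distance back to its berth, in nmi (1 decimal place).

10.8 nmi

Leg 1 (317°, 21 nmi): east 21 sin 317° = -14.32, north 21 cos 317° = 15.36
Leg 2 (146°, 10 nmi): east 10 sin 146° = 5.59, north 10 cos 146° = -8.29
Leg 3 (056°, 4 nmi): east 4 sin 56° = 3.32, north 4 cos 56° = 2.24
Net: -5.41 east, 9.30 north. Distance = √((-5.41)² + (9.30)²) = 10.765 nmi.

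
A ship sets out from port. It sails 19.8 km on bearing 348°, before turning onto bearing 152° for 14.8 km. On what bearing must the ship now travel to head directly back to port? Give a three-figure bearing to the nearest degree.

204°

Leg 1 (348°, 19.8 km): east 19.8 sin 348° = -4.12, north 19.8 cos 348° = 19.37
Leg 2 (152°, 14.8 km): east 14.8 sin 152° = 6.95, north 14.8 cos 152° = -13.07
Net displacement: 2.83 east, 6.30 north. Direction back to start is (-2.83, -6.30): bearing = atan2(-2.83, -6.30) mod 360° = 204.20° ≈ 204°.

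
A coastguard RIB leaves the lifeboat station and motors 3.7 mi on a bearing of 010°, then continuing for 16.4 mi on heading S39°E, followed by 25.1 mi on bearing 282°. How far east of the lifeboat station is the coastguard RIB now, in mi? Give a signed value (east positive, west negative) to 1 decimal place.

Leg 1 (010°, 3.7 mi): east 3.7 sin 10° = 0.64, north 3.7 cos 10° = 3.64
Leg 2 (S39°E, 16.4 mi): east 16.4 sin 141° = 10.32, north 16.4 cos 141° = -12.75
Leg 3 (282°, 25.1 mi): east 25.1 sin 282° = -24.55, north 25.1 cos 282° = 5.22
Net east component: -13.59 mi.

-13.6 mi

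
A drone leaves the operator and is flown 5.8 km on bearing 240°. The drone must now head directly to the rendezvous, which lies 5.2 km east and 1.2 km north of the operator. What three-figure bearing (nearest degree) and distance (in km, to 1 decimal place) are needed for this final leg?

068°, 11.0 km

Leg 1 (240°, 5.8 km): east 5.8 sin 240° = -5.02, north 5.8 cos 240° = -2.90
Current position: (-5.02, -2.90). Target: (5.2, 1.2). Remaining: Δeast = 10.22, Δnorth = 4.10.
Bearing = atan2(10.22, 4.10) mod 360° = 68.15°; distance = √((10.22)² + (4.10)²) = 11.014 km.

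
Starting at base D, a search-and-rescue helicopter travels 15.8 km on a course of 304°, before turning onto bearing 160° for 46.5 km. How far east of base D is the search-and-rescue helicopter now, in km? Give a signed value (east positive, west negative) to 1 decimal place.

Leg 1 (304°, 15.8 km): east 15.8 sin 304° = -13.10, north 15.8 cos 304° = 8.84
Leg 2 (160°, 46.5 km): east 46.5 sin 160° = 15.90, north 46.5 cos 160° = -43.70
Net east component: 2.81 km.

2.8 km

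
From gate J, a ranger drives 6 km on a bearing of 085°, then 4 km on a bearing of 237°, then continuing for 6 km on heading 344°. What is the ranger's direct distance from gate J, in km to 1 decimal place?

4.2 km

Leg 1 (085°, 6 km): east 6 sin 85° = 5.98, north 6 cos 85° = 0.52
Leg 2 (237°, 4 km): east 4 sin 237° = -3.35, north 4 cos 237° = -2.18
Leg 3 (344°, 6 km): east 6 sin 344° = -1.65, north 6 cos 344° = 5.77
Net: 0.97 east, 4.11 north. Distance = √((0.97)² + (4.11)²) = 4.225 km.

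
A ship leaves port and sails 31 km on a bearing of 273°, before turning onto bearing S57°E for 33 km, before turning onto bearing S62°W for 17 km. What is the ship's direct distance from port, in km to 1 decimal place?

Leg 1 (273°, 31 km): east 31 sin 273° = -30.96, north 31 cos 273° = 1.62
Leg 2 (S57°E, 33 km): east 33 sin 123° = 27.68, north 33 cos 123° = -17.97
Leg 3 (S62°W, 17 km): east 17 sin 242° = -15.01, north 17 cos 242° = -7.98
Net: -18.29 east, -24.33 north. Distance = √((-18.29)² + (-24.33)²) = 30.440 km.

30.4 km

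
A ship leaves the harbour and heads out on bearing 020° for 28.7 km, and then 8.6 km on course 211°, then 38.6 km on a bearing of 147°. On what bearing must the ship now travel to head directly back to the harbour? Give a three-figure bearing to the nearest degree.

Leg 1 (020°, 28.7 km): east 28.7 sin 20° = 9.82, north 28.7 cos 20° = 26.97
Leg 2 (211°, 8.6 km): east 8.6 sin 211° = -4.43, north 8.6 cos 211° = -7.37
Leg 3 (147°, 38.6 km): east 38.6 sin 147° = 21.02, north 38.6 cos 147° = -32.37
Net displacement: 26.41 east, -12.78 north. Direction back to start is (-26.41, 12.78): bearing = atan2(-26.41, 12.78) mod 360° = 295.81° ≈ 296°.

296°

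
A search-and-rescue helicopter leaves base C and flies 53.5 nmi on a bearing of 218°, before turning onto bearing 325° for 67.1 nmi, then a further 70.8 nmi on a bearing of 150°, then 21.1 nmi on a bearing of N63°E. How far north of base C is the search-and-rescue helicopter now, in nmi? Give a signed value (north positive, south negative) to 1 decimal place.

-38.9 nmi

Leg 1 (218°, 53.5 nmi): east 53.5 sin 218° = -32.94, north 53.5 cos 218° = -42.16
Leg 2 (325°, 67.1 nmi): east 67.1 sin 325° = -38.49, north 67.1 cos 325° = 54.97
Leg 3 (150°, 70.8 nmi): east 70.8 sin 150° = 35.40, north 70.8 cos 150° = -61.31
Leg 4 (N63°E, 21.1 nmi): east 21.1 sin 63° = 18.80, north 21.1 cos 63° = 9.58
Net north component: -38.93 nmi.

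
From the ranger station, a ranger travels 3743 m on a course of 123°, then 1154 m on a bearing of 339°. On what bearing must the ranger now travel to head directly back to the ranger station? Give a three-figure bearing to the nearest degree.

289°

Leg 1 (123°, 3743 m): east 3743 sin 123° = 3139.14, north 3743 cos 123° = -2038.58
Leg 2 (339°, 1154 m): east 1154 sin 339° = -413.56, north 1154 cos 339° = 1077.35
Net displacement: 2725.59 east, -961.23 north. Direction back to start is (-2725.59, 961.23): bearing = atan2(-2725.59, 961.23) mod 360° = 289.43° ≈ 289°.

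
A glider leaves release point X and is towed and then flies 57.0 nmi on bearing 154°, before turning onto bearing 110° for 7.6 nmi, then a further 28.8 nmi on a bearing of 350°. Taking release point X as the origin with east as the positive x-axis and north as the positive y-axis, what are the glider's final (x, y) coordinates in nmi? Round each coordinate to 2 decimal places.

Leg 1 (154°, 57.0 nmi): east 57.0 sin 154° = 24.99, north 57.0 cos 154° = -51.23
Leg 2 (110°, 7.6 nmi): east 7.6 sin 110° = 7.14, north 7.6 cos 110° = -2.60
Leg 3 (350°, 28.8 nmi): east 28.8 sin 350° = -5.00, north 28.8 cos 350° = 28.36
Summing: 27.13 nmi east, -25.47 nmi north → (27.13, -25.47).

(27.13, -25.47)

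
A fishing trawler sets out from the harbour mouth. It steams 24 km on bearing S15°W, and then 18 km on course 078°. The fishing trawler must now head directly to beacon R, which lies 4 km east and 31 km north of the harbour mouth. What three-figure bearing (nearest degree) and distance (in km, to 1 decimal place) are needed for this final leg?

352°, 51.0 km

Leg 1 (S15°W, 24 km): east 24 sin 195° = -6.21, north 24 cos 195° = -23.18
Leg 2 (078°, 18 km): east 18 sin 78° = 17.61, north 18 cos 78° = 3.74
Current position: (11.39, -19.44). Target: (4, 31). Remaining: Δeast = -7.39, Δnorth = 50.44.
Bearing = atan2(-7.39, 50.44) mod 360° = 351.66°; distance = √((-7.39)² + (50.44)²) = 50.979 km.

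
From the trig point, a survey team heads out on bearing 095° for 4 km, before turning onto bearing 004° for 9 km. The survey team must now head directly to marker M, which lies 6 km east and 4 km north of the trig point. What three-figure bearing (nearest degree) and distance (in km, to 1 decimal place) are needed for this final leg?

163°, 4.8 km

Leg 1 (095°, 4 km): east 4 sin 95° = 3.98, north 4 cos 95° = -0.35
Leg 2 (004°, 9 km): east 9 sin 4° = 0.63, north 9 cos 4° = 8.98
Current position: (4.61, 8.63). Target: (6, 4). Remaining: Δeast = 1.39, Δnorth = -4.63.
Bearing = atan2(1.39, -4.63) mod 360° = 163.32°; distance = √((1.39)² + (-4.63)²) = 4.833 km.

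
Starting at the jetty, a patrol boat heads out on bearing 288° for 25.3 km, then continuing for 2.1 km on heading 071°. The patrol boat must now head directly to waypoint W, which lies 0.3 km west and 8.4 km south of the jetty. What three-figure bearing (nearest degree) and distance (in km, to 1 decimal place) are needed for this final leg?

Leg 1 (288°, 25.3 km): east 25.3 sin 288° = -24.06, north 25.3 cos 288° = 7.82
Leg 2 (071°, 2.1 km): east 2.1 sin 71° = 1.99, north 2.1 cos 71° = 0.68
Current position: (-22.08, 8.50). Target: (-0.3, -8.4). Remaining: Δeast = 21.78, Δnorth = -16.90.
Bearing = atan2(21.78, -16.90) mod 360° = 127.82°; distance = √((21.78)² + (-16.90)²) = 27.566 km.

128°, 27.6 km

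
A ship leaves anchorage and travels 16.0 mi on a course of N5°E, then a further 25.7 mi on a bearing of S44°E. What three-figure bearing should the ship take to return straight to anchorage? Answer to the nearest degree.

278°

Leg 1 (N5°E, 16.0 mi): east 16.0 sin 5° = 1.39, north 16.0 cos 5° = 15.94
Leg 2 (S44°E, 25.7 mi): east 25.7 sin 136° = 17.85, north 25.7 cos 136° = -18.49
Net displacement: 19.25 east, -2.55 north. Direction back to start is (-19.25, 2.55): bearing = atan2(-19.25, 2.55) mod 360° = 277.54° ≈ 278°.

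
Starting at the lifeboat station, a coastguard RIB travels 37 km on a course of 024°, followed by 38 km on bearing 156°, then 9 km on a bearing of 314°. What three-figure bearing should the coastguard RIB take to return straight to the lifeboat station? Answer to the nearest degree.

Leg 1 (024°, 37 km): east 37 sin 24° = 15.05, north 37 cos 24° = 33.80
Leg 2 (156°, 38 km): east 38 sin 156° = 15.46, north 38 cos 156° = -34.71
Leg 3 (314°, 9 km): east 9 sin 314° = -6.47, north 9 cos 314° = 6.25
Net displacement: 24.03 east, 5.34 north. Direction back to start is (-24.03, -5.34): bearing = atan2(-24.03, -5.34) mod 360° = 257.48° ≈ 257°.

257°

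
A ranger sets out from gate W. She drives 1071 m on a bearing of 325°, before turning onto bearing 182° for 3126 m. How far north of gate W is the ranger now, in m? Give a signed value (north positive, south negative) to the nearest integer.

Leg 1 (325°, 1071 m): east 1071 sin 325° = -614.30, north 1071 cos 325° = 877.31
Leg 2 (182°, 3126 m): east 3126 sin 182° = -109.10, north 3126 cos 182° = -3124.10
Net north component: -2246.78 m.

-2247 m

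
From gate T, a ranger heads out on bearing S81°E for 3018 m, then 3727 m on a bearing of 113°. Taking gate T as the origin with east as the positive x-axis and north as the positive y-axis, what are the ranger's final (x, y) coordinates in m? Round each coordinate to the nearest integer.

Leg 1 (S81°E, 3018 m): east 3018 sin 99° = 2980.84, north 3018 cos 99° = -472.12
Leg 2 (113°, 3727 m): east 3727 sin 113° = 3430.72, north 3727 cos 113° = -1456.25
Summing: 6411.57 m east, -1928.37 m north → (6412, -1928).

(6412, -1928)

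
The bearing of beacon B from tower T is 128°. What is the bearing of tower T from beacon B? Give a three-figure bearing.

308°

Back-bearing = 128° + 180° = 308°.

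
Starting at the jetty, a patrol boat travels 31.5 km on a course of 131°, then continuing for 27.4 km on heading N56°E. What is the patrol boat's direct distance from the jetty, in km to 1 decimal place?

Leg 1 (131°, 31.5 km): east 31.5 sin 131° = 23.77, north 31.5 cos 131° = -20.67
Leg 2 (N56°E, 27.4 km): east 27.4 sin 56° = 22.72, north 27.4 cos 56° = 15.32
Net: 46.49 east, -5.34 north. Distance = √((46.49)² + (-5.34)²) = 46.795 km.

46.8 km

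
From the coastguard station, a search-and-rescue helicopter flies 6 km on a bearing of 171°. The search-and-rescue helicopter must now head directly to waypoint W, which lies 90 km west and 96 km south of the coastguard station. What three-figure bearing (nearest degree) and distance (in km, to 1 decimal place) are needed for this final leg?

Leg 1 (171°, 6 km): east 6 sin 171° = 0.94, north 6 cos 171° = -5.93
Current position: (0.94, -5.93). Target: (-90, -96). Remaining: Δeast = -90.94, Δnorth = -90.07.
Bearing = atan2(-90.94, -90.07) mod 360° = 225.27°; distance = √((-90.94)² + (-90.07)²) = 127.997 km.

225°, 128.0 km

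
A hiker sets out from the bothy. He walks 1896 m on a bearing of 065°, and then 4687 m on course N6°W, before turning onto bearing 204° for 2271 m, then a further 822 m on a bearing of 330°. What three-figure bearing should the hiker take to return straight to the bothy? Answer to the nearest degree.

179°

Leg 1 (065°, 1896 m): east 1896 sin 65° = 1718.36, north 1896 cos 65° = 801.28
Leg 2 (N6°W, 4687 m): east 4687 sin 354° = -489.92, north 4687 cos 354° = 4661.32
Leg 3 (204°, 2271 m): east 2271 sin 204° = -923.70, north 2271 cos 204° = -2074.66
Leg 4 (330°, 822 m): east 822 sin 330° = -411.00, north 822 cos 330° = 711.87
Net displacement: -106.26 east, 4099.82 north. Direction back to start is (106.26, -4099.82): bearing = atan2(106.26, -4099.82) mod 360° = 178.52° ≈ 179°.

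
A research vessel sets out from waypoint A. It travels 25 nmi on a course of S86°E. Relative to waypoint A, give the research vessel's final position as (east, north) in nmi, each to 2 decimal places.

(24.94, -1.74)

Leg 1 (S86°E, 25 nmi): east 25 sin 94° = 24.94, north 25 cos 94° = -1.74
Summing: 24.94 nmi east, -1.74 nmi north → (24.94, -1.74).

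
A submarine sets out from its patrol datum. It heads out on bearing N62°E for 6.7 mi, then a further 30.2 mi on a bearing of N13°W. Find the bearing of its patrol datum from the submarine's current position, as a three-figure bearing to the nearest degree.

178°

Leg 1 (N62°E, 6.7 mi): east 6.7 sin 62° = 5.92, north 6.7 cos 62° = 3.15
Leg 2 (N13°W, 30.2 mi): east 30.2 sin 347° = -6.79, north 30.2 cos 347° = 29.43
Net displacement: -0.88 east, 32.57 north. Direction back to start is (0.88, -32.57): bearing = atan2(0.88, -32.57) mod 360° = 178.46° ≈ 178°.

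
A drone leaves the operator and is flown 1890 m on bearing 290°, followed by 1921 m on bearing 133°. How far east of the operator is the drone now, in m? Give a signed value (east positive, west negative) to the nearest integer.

Leg 1 (290°, 1890 m): east 1890 sin 290° = -1776.02, north 1890 cos 290° = 646.42
Leg 2 (133°, 1921 m): east 1921 sin 133° = 1404.93, north 1921 cos 133° = -1310.12
Net east component: -371.09 m.

-371 m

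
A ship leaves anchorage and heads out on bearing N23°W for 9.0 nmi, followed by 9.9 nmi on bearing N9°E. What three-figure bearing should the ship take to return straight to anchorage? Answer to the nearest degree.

Leg 1 (N23°W, 9.0 nmi): east 9.0 sin 337° = -3.52, north 9.0 cos 337° = 8.28
Leg 2 (N9°E, 9.9 nmi): east 9.9 sin 9° = 1.55, north 9.9 cos 9° = 9.78
Net displacement: -1.97 east, 18.06 north. Direction back to start is (1.97, -18.06): bearing = atan2(1.97, -18.06) mod 360° = 173.78° ≈ 174°.

174°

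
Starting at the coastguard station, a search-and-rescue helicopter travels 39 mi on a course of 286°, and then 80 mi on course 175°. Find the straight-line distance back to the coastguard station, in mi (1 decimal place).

Leg 1 (286°, 39 mi): east 39 sin 286° = -37.49, north 39 cos 286° = 10.75
Leg 2 (175°, 80 mi): east 80 sin 175° = 6.97, north 80 cos 175° = -79.70
Net: -30.52 east, -68.95 north. Distance = √((-30.52)² + (-68.95)²) = 75.398 mi.

75.4 mi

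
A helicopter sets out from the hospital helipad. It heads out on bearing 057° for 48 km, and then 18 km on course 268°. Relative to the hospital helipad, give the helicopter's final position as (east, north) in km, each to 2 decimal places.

Leg 1 (057°, 48 km): east 48 sin 57° = 40.26, north 48 cos 57° = 26.14
Leg 2 (268°, 18 km): east 18 sin 268° = -17.99, north 18 cos 268° = -0.63
Summing: 22.27 km east, 25.51 km north → (22.27, 25.51).

(22.27, 25.51)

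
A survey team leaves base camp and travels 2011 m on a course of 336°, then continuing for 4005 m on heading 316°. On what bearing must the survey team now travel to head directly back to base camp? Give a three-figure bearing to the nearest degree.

143°

Leg 1 (336°, 2011 m): east 2011 sin 336° = -817.95, north 2011 cos 336° = 1837.14
Leg 2 (316°, 4005 m): east 4005 sin 316° = -2782.11, north 4005 cos 316° = 2880.96
Net displacement: -3600.05 east, 4718.10 north. Direction back to start is (3600.05, -4718.10): bearing = atan2(3600.05, -4718.10) mod 360° = 142.66° ≈ 143°.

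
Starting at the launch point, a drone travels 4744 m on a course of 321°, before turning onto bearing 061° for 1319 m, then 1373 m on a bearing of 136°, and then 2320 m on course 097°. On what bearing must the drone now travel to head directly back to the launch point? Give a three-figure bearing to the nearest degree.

205°

Leg 1 (321°, 4744 m): east 4744 sin 321° = -2985.50, north 4744 cos 321° = 3686.78
Leg 2 (061°, 1319 m): east 1319 sin 61° = 1153.62, north 1319 cos 61° = 639.46
Leg 3 (136°, 1373 m): east 1373 sin 136° = 953.77, north 1373 cos 136° = -987.65
Leg 4 (097°, 2320 m): east 2320 sin 97° = 2302.71, north 2320 cos 97° = -282.74
Net displacement: 1424.60 east, 3055.85 north. Direction back to start is (-1424.60, -3055.85): bearing = atan2(-1424.60, -3055.85) mod 360° = 204.99° ≈ 205°.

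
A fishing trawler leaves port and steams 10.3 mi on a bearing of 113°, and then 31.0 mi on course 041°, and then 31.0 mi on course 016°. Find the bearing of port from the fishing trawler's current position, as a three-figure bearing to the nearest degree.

Leg 1 (113°, 10.3 mi): east 10.3 sin 113° = 9.48, north 10.3 cos 113° = -4.02
Leg 2 (041°, 31.0 mi): east 31.0 sin 41° = 20.34, north 31.0 cos 41° = 23.40
Leg 3 (016°, 31.0 mi): east 31.0 sin 16° = 8.54, north 31.0 cos 16° = 29.80
Net displacement: 38.36 east, 49.17 north. Direction back to start is (-38.36, -49.17): bearing = atan2(-38.36, -49.17) mod 360° = 217.96° ≈ 218°.

218°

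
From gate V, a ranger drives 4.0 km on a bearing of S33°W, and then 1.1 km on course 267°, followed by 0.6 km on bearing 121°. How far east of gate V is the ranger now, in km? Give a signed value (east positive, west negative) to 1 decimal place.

-2.8 km

Leg 1 (S33°W, 4.0 km): east 4.0 sin 213° = -2.18, north 4.0 cos 213° = -3.35
Leg 2 (267°, 1.1 km): east 1.1 sin 267° = -1.10, north 1.1 cos 267° = -0.06
Leg 3 (121°, 0.6 km): east 0.6 sin 121° = 0.51, north 0.6 cos 121° = -0.31
Net east component: -2.76 km.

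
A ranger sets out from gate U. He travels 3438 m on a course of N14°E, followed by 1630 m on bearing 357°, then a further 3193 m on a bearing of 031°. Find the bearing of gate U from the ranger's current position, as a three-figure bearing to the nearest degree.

Leg 1 (N14°E, 3438 m): east 3438 sin 14° = 831.73, north 3438 cos 14° = 3335.88
Leg 2 (357°, 1630 m): east 1630 sin 357° = -85.31, north 1630 cos 357° = 1627.77
Leg 3 (031°, 3193 m): east 3193 sin 31° = 1644.52, north 3193 cos 31° = 2736.94
Net displacement: 2390.94 east, 7700.58 north. Direction back to start is (-2390.94, -7700.58): bearing = atan2(-2390.94, -7700.58) mod 360° = 197.25° ≈ 197°.

197°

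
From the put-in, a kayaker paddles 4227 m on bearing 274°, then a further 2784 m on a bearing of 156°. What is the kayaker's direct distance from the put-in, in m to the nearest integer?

Leg 1 (274°, 4227 m): east 4227 sin 274° = -4216.70, north 4227 cos 274° = 294.86
Leg 2 (156°, 2784 m): east 2784 sin 156° = 1132.35, north 2784 cos 156° = -2543.31
Net: -3084.35 east, -2248.45 north. Distance = √((-3084.35)² + (-2248.45)²) = 3816.901 m.

3817 m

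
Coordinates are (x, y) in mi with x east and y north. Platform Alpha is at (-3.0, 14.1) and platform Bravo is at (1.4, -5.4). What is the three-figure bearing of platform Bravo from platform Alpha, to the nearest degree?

167°

Δeast = 1.4 − -3.0 = 4.40; Δnorth = -5.4 − 14.1 = -19.50.
Bearing = atan2(Δeast, Δnorth) mod 360° = 167.28° ≈ 167°.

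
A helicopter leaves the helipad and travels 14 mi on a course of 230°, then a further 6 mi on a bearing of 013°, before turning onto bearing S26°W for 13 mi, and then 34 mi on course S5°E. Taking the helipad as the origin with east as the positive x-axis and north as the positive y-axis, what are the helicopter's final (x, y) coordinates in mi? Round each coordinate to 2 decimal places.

Leg 1 (230°, 14 mi): east 14 sin 230° = -10.72, north 14 cos 230° = -9.00
Leg 2 (013°, 6 mi): east 6 sin 13° = 1.35, north 6 cos 13° = 5.85
Leg 3 (S26°W, 13 mi): east 13 sin 206° = -5.70, north 13 cos 206° = -11.68
Leg 4 (S5°E, 34 mi): east 34 sin 175° = 2.96, north 34 cos 175° = -33.87
Summing: -12.11 mi east, -48.71 mi north → (-12.11, -48.71).

(-12.11, -48.71)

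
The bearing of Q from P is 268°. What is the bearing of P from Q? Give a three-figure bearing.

Back-bearing = 268° − 180° = 088°.

088°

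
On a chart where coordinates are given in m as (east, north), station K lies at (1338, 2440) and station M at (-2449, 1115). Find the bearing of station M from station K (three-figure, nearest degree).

251°

Δeast = -2449 − 1338 = -3787.00; Δnorth = 1115 − 2440 = -1325.00.
Bearing = atan2(Δeast, Δnorth) mod 360° = 250.72° ≈ 251°.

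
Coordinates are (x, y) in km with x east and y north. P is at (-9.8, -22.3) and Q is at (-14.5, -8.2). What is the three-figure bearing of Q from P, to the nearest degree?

Δeast = -14.5 − -9.8 = -4.70; Δnorth = -8.2 − -22.3 = 14.10.
Bearing = atan2(Δeast, Δnorth) mod 360° = 341.57° ≈ 342°.

342°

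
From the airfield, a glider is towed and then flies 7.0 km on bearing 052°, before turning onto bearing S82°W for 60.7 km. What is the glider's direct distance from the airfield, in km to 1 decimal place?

Leg 1 (052°, 7.0 km): east 7.0 sin 52° = 5.52, north 7.0 cos 52° = 4.31
Leg 2 (S82°W, 60.7 km): east 60.7 sin 262° = -60.11, north 60.7 cos 262° = -8.45
Net: -54.59 east, -4.14 north. Distance = √((-54.59)² + (-4.14)²) = 54.750 km.

54.7 km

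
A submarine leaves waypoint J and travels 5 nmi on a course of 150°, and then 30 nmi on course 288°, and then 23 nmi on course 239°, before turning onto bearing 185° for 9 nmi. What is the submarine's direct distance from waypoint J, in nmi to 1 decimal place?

Leg 1 (150°, 5 nmi): east 5 sin 150° = 2.50, north 5 cos 150° = -4.33
Leg 2 (288°, 30 nmi): east 30 sin 288° = -28.53, north 30 cos 288° = 9.27
Leg 3 (239°, 23 nmi): east 23 sin 239° = -19.71, north 23 cos 239° = -11.85
Leg 4 (185°, 9 nmi): east 9 sin 185° = -0.78, north 9 cos 185° = -8.97
Net: -46.53 east, -15.87 north. Distance = √((-46.53)² + (-15.87)²) = 49.163 nmi.

49.2 nmi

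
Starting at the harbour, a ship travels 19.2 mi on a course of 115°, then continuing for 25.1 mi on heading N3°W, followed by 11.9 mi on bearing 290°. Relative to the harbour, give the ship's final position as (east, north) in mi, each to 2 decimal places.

Leg 1 (115°, 19.2 mi): east 19.2 sin 115° = 17.40, north 19.2 cos 115° = -8.11
Leg 2 (N3°W, 25.1 mi): east 25.1 sin 357° = -1.31, north 25.1 cos 357° = 25.07
Leg 3 (290°, 11.9 mi): east 11.9 sin 290° = -11.18, north 11.9 cos 290° = 4.07
Summing: 4.91 mi east, 21.02 mi north → (4.91, 21.02).

(4.91, 21.02)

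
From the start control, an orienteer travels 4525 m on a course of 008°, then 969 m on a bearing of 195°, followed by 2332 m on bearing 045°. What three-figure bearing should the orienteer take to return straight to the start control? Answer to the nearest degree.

Leg 1 (008°, 4525 m): east 4525 sin 8° = 629.76, north 4525 cos 8° = 4480.96
Leg 2 (195°, 969 m): east 969 sin 195° = -250.80, north 969 cos 195° = -935.98
Leg 3 (045°, 2332 m): east 2332 sin 45° = 1648.97, north 2332 cos 45° = 1648.97
Net displacement: 2027.94 east, 5193.95 north. Direction back to start is (-2027.94, -5193.95): bearing = atan2(-2027.94, -5193.95) mod 360° = 201.33° ≈ 201°.

201°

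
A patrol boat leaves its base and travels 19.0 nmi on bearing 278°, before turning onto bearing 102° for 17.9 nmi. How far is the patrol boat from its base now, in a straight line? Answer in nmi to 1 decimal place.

Leg 1 (278°, 19.0 nmi): east 19.0 sin 278° = -18.82, north 19.0 cos 278° = 2.64
Leg 2 (102°, 17.9 nmi): east 17.9 sin 102° = 17.51, north 17.9 cos 102° = -3.72
Net: -1.31 east, -1.08 north. Distance = √((-1.31)² + (-1.08)²) = 1.693 nmi.

1.7 nmi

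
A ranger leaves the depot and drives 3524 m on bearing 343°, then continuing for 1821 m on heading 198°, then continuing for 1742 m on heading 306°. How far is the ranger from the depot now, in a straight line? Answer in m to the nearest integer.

Leg 1 (343°, 3524 m): east 3524 sin 343° = -1030.32, north 3524 cos 343° = 3370.02
Leg 2 (198°, 1821 m): east 1821 sin 198° = -562.72, north 1821 cos 198° = -1731.87
Leg 3 (306°, 1742 m): east 1742 sin 306° = -1409.31, north 1742 cos 306° = 1023.92
Net: -3002.35 east, 2662.07 north. Distance = √((-3002.35)² + (2662.07)²) = 4012.564 m.

4013 m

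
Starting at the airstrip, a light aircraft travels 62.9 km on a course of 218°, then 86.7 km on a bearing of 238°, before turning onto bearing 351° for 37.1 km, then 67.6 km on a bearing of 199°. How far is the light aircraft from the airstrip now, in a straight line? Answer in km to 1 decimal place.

186.3 km

Leg 1 (218°, 62.9 km): east 62.9 sin 218° = -38.73, north 62.9 cos 218° = -49.57
Leg 2 (238°, 86.7 km): east 86.7 sin 238° = -73.53, north 86.7 cos 238° = -45.94
Leg 3 (351°, 37.1 km): east 37.1 sin 351° = -5.80, north 37.1 cos 351° = 36.64
Leg 4 (199°, 67.6 km): east 67.6 sin 199° = -22.01, north 67.6 cos 199° = -63.92
Net: -140.06 east, -122.78 north. Distance = √((-140.06)² + (-122.78)²) = 186.262 km.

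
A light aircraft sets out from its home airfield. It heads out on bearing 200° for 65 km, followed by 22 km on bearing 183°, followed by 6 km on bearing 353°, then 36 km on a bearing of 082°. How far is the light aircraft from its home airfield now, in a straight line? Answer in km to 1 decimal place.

73.0 km

Leg 1 (200°, 65 km): east 65 sin 200° = -22.23, north 65 cos 200° = -61.08
Leg 2 (183°, 22 km): east 22 sin 183° = -1.15, north 22 cos 183° = -21.97
Leg 3 (353°, 6 km): east 6 sin 353° = -0.73, north 6 cos 353° = 5.96
Leg 4 (082°, 36 km): east 36 sin 82° = 35.65, north 36 cos 82° = 5.01
Net: 11.54 east, -72.08 north. Distance = √((11.54)² + (-72.08)²) = 73.002 km.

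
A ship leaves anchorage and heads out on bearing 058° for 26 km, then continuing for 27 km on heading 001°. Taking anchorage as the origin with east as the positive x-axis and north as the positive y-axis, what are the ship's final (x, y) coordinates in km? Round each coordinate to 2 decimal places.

(22.52, 40.77)

Leg 1 (058°, 26 km): east 26 sin 58° = 22.05, north 26 cos 58° = 13.78
Leg 2 (001°, 27 km): east 27 sin 1° = 0.47, north 27 cos 1° = 27.00
Summing: 22.52 km east, 40.77 km north → (22.52, 40.77).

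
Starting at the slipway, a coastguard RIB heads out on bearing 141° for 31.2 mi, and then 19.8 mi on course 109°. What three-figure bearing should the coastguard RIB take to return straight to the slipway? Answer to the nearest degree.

Leg 1 (141°, 31.2 mi): east 31.2 sin 141° = 19.63, north 31.2 cos 141° = -24.25
Leg 2 (109°, 19.8 mi): east 19.8 sin 109° = 18.72, north 19.8 cos 109° = -6.45
Net displacement: 38.36 east, -30.69 north. Direction back to start is (-38.36, 30.69): bearing = atan2(-38.36, 30.69) mod 360° = 308.67° ≈ 309°.

309°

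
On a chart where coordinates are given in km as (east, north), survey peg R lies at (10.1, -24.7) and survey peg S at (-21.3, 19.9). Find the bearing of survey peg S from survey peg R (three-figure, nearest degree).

325°

Δeast = -21.3 − 10.1 = -31.40; Δnorth = 19.9 − -24.7 = 44.60.
Bearing = atan2(Δeast, Δnorth) mod 360° = 324.85° ≈ 325°.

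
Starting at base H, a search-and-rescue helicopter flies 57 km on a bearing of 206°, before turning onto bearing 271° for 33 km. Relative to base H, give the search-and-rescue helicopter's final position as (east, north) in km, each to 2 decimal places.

(-57.98, -50.66)

Leg 1 (206°, 57 km): east 57 sin 206° = -24.99, north 57 cos 206° = -51.23
Leg 2 (271°, 33 km): east 33 sin 271° = -32.99, north 33 cos 271° = 0.58
Summing: -57.98 km east, -50.66 km north → (-57.98, -50.66).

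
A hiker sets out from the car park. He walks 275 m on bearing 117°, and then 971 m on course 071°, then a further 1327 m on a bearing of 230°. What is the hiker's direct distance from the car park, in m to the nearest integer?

678 m

Leg 1 (117°, 275 m): east 275 sin 117° = 245.03, north 275 cos 117° = -124.85
Leg 2 (071°, 971 m): east 971 sin 71° = 918.10, north 971 cos 71° = 316.13
Leg 3 (230°, 1327 m): east 1327 sin 230° = -1016.54, north 1327 cos 230° = -852.98
Net: 146.58 east, -661.70 north. Distance = √((146.58)² + (-661.70)²) = 677.742 m.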